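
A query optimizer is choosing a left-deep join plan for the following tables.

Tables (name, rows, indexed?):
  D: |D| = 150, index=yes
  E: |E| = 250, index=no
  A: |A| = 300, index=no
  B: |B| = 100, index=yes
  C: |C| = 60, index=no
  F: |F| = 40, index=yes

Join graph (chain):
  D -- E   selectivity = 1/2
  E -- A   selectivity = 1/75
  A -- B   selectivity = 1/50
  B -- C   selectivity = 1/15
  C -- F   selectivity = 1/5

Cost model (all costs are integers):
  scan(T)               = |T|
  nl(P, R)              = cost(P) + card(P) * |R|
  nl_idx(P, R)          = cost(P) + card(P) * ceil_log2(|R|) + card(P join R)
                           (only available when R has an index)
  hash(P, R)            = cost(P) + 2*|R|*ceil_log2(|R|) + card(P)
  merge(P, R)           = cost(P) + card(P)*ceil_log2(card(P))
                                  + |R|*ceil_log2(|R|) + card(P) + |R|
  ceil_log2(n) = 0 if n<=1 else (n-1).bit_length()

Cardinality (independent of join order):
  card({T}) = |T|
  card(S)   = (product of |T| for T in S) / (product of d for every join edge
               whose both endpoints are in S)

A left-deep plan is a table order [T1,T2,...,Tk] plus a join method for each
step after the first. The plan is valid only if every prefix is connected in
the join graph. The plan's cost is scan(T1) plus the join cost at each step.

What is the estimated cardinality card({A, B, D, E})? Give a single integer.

Tables in S: A(300), B(100), D(150), E(250)
Edges inside S: D-E(d=2), E-A(d=75), A-B(d=50)
numerator = 300 * 100 * 150 * 250 = 1125000000
denominator = 2 * 75 * 50 = 7500
card(S) = 1125000000 / 7500 = 150000

150000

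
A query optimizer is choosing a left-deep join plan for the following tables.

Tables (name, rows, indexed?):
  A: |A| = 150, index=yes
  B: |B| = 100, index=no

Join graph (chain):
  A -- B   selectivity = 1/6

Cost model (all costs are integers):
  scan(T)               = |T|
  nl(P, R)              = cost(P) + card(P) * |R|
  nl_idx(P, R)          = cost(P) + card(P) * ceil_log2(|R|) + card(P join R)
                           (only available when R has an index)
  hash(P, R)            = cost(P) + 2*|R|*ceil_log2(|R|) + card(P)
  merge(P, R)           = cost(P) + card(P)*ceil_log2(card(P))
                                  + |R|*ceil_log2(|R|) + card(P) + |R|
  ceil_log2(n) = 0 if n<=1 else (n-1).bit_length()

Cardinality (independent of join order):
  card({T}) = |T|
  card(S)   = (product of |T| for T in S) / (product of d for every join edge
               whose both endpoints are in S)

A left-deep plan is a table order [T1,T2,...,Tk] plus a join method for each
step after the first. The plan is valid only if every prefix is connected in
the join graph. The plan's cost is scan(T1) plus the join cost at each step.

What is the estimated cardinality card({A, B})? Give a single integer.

2500

Tables in S: A(150), B(100)
Edges inside S: A-B(d=6)
numerator = 150 * 100 = 15000
denominator = 6 = 6
card(S) = 15000 / 6 = 2500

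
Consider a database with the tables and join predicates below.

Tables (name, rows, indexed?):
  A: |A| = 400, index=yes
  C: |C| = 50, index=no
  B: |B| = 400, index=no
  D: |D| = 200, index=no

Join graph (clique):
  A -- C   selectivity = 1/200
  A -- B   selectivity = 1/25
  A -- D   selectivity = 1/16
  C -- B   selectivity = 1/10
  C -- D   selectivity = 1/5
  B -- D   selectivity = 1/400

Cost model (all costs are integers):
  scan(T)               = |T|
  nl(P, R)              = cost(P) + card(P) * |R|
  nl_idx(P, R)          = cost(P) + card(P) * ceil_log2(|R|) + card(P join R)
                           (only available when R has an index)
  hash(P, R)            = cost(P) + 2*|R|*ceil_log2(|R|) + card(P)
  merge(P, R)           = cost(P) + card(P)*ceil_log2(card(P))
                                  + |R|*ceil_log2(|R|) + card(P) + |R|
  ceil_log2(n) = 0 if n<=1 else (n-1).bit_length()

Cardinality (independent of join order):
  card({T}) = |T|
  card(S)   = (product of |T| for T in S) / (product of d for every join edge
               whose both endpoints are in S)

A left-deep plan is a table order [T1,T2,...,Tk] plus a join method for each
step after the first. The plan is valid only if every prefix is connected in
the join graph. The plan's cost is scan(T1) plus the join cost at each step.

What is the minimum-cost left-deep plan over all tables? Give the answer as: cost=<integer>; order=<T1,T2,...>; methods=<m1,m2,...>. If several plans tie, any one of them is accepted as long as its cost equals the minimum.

Selinger DP (subsets sized 1..n):
  {A}: scan cost=400, card=400
  {C}: scan cost=50, card=50
  {B}: scan cost=400, card=400
  {D}: scan cost=200, card=200
  {AC}: card=100; try (A,nl_idx)→600, (C,hash)→1400, (A,merge)→4400, (C,merge)→4750, (A,hash)→7300, (A,nl)→20050 …(+1); best=600 via (A,nl_idx)
  {AB}: card=6400; try (B,hash)→8000, (A,hash)→8000, (B,merge)→8400, (A,merge)→8400, (A,nl_idx)→10400, (B,nl)→160400 …(+1); best=8000 via (B,hash)
  {AD}: card=5000; try (D,hash)→4000, (A,merge)→6000, (D,merge)→6200, (A,nl_idx)→7000, (A,hash)→7600, (A,nl)→80200 …(+1); best=4000 via (D,hash)
  {BC}: card=2000; try (C,hash)→1400, (B,merge)→4400, (C,merge)→4750, (B,hash)→7300, (B,nl)→20050, (C,nl)→20400; best=1400 via (C,hash)
  {CD}: card=2000; try (C,hash)→1000, (D,merge)→2200, (C,merge)→2350, (D,hash)→3300, (D,nl)→10050, (C,nl)→10200; best=1000 via (C,hash)
  {BD}: card=200; try (D,hash)→4000, (B,merge)→6000, (D,merge)→6200, (B,hash)→7600, (B,nl)→80200, (D,nl)→80400; best=4000 via (D,hash)
  {ABC}: card=160; try (B,merge)→5400, (B,hash)→7900, (A,hash)→10600, (C,hash)→15000, (A,nl_idx)→19560, (A,merge)→29400 …(+4); best=5400 via (B,merge)
  {ACD}: card=250; try (D,merge)→3200, (D,hash)→3900, (C,hash)→9600, (A,hash)→10200, (A,nl_idx)→19250, (D,nl)→20600 …(+4); best=3200 via (D,merge)
  {ABD}: card=200; try (A,nl_idx)→6000, (A,merge)→9800, (A,hash)→11400, (B,hash)→16200, (D,hash)→17600, (B,merge)→78000 …(+4); best=6000 via (A,nl_idx)
  {BCD}: card=200; try (C,hash)→4800, (C,merge)→6150, (D,hash)→6600, (B,hash)→10200, (C,nl)→14000, (D,merge)→27200 …(+3); best=4800 via (C,hash)
  {ABCD}: card=1; try (A,nl_idx)→6601, (C,hash)→6800, (C,merge)→8150, (D,merge)→8640, (D,hash)→8760, (B,merge)→9450 …(+7); best=6601 via (A,nl_idx)

cost=6601; order=B,D,C,A; methods=hash,hash,nl_idx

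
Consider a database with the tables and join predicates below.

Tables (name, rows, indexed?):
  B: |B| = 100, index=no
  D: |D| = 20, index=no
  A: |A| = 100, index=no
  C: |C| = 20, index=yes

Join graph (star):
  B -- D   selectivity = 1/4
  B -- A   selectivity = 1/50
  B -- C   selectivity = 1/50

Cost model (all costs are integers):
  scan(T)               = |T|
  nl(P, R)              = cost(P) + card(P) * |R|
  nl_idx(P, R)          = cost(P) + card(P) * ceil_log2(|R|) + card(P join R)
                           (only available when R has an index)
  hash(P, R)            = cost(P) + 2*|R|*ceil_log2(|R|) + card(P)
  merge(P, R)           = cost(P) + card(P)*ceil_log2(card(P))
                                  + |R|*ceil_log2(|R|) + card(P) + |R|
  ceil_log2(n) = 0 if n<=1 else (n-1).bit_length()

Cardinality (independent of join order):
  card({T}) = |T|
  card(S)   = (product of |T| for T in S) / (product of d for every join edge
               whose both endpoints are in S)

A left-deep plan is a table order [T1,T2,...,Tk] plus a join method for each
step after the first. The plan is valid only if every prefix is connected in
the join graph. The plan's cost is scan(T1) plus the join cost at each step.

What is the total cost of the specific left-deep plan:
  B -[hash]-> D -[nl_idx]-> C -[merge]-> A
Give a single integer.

step 1: scan B: cost=100, card=100
step 2: join D via hash
    card(P join D) = 100*20/(4) = 500
    cost = 100 + 2*20*5 + 100 = 400
step 3: join C via nl_idx
    card(P join C) = 500*20/(50) = 200
    cost = 400 + 500*5 + 200 = 3100
step 4: join A via merge
    card(P join A) = 200*100/(50) = 400
    cost = 3100 + 200*8 + 100*7 + 200 + 100 = 5700

5700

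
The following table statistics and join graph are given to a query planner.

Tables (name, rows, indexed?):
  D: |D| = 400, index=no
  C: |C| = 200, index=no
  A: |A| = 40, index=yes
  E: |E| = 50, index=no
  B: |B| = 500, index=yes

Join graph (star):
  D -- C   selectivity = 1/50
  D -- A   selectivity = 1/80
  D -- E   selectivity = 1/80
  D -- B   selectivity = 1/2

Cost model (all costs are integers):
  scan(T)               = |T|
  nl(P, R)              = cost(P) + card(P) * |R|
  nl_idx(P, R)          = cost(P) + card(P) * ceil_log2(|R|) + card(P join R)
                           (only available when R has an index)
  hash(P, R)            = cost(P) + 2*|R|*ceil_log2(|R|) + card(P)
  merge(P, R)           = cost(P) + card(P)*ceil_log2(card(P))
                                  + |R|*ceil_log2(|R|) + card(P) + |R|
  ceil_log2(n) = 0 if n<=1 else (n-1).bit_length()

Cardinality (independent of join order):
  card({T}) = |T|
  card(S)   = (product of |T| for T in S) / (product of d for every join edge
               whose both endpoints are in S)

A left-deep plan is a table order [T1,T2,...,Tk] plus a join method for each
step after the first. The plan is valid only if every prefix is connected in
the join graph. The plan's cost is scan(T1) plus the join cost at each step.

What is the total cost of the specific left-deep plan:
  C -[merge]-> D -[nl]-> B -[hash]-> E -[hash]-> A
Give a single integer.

step 1: scan C: cost=200, card=200
step 2: join D via merge
    card(P join D) = 200*400/(50) = 1600
    cost = 200 + 200*8 + 400*9 + 200 + 400 = 6000
step 3: join B via nl
    card(P join B) = 1600*500/(2) = 400000
    cost = 6000 + 1600*500 = 806000
step 4: join E via hash
    card(P join E) = 400000*50/(80) = 250000
    cost = 806000 + 2*50*6 + 400000 = 1206600
step 5: join A via hash
    card(P join A) = 250000*40/(80) = 125000
    cost = 1206600 + 2*40*6 + 250000 = 1457080

1457080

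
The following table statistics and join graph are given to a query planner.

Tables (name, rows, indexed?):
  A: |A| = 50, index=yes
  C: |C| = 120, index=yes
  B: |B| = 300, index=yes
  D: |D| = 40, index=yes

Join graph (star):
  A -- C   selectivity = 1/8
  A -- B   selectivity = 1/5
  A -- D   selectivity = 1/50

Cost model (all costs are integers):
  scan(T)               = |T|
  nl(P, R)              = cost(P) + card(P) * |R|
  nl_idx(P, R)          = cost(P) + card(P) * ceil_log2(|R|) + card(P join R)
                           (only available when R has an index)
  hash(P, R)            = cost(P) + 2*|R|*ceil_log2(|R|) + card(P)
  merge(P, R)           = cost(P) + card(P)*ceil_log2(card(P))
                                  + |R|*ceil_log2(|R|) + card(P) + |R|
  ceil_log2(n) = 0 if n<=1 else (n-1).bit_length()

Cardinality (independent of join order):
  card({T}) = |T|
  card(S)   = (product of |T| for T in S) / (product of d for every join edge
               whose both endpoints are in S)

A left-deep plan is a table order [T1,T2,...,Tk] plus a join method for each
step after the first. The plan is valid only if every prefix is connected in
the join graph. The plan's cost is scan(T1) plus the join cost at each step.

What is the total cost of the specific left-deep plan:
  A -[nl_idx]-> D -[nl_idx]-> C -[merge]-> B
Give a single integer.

step 1: scan A: cost=50, card=50
step 2: join D via nl_idx
    card(P join D) = 50*40/(50) = 40
    cost = 50 + 50*6 + 40 = 390
step 3: join C via nl_idx
    card(P join C) = 40*120/(8) = 600
    cost = 390 + 40*7 + 600 = 1270
step 4: join B via merge
    card(P join B) = 600*300/(5) = 36000
    cost = 1270 + 600*10 + 300*9 + 600 + 300 = 10870

10870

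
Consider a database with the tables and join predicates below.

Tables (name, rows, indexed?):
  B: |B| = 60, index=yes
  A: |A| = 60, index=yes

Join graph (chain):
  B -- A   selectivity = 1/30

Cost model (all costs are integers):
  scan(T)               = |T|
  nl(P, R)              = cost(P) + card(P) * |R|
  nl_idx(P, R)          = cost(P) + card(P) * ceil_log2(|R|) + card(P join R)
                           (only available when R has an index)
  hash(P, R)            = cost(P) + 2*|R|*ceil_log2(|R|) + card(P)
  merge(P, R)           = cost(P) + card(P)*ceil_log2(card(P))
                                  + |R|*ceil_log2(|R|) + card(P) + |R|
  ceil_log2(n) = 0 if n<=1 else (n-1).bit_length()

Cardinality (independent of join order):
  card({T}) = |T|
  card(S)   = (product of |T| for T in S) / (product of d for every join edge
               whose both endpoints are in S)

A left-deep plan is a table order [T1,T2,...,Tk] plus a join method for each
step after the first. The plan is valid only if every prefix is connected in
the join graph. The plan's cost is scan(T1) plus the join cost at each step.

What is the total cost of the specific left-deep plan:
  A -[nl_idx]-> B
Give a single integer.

540

step 1: scan A: cost=60, card=60
step 2: join B via nl_idx
    card(P join B) = 60*60/(30) = 120
    cost = 60 + 60*6 + 120 = 540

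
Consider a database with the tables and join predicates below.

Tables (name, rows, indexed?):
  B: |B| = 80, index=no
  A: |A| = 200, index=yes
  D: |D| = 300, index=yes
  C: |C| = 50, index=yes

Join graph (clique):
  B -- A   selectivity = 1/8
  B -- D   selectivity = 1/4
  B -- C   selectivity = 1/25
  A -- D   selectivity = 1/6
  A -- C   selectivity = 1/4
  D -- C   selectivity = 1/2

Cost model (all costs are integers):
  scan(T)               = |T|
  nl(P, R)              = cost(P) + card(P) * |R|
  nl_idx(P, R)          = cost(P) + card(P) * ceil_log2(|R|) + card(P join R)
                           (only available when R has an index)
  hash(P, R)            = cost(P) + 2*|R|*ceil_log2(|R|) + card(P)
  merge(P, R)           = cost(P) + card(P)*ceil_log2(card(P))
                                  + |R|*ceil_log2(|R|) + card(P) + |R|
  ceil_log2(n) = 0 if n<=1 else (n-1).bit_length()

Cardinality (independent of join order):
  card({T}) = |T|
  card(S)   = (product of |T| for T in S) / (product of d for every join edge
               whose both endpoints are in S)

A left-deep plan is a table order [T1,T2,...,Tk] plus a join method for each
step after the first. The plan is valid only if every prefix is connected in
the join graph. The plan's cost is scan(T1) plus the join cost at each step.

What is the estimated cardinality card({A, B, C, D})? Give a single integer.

Tables in S: A(200), B(80), C(50), D(300)
Edges inside S: B-A(d=8), B-D(d=4), B-C(d=25), A-D(d=6), A-C(d=4), D-C(d=2)
numerator = 200 * 80 * 50 * 300 = 240000000
denominator = 8 * 4 * 25 * 6 * 4 * 2 = 38400
card(S) = 240000000 / 38400 = 6250

6250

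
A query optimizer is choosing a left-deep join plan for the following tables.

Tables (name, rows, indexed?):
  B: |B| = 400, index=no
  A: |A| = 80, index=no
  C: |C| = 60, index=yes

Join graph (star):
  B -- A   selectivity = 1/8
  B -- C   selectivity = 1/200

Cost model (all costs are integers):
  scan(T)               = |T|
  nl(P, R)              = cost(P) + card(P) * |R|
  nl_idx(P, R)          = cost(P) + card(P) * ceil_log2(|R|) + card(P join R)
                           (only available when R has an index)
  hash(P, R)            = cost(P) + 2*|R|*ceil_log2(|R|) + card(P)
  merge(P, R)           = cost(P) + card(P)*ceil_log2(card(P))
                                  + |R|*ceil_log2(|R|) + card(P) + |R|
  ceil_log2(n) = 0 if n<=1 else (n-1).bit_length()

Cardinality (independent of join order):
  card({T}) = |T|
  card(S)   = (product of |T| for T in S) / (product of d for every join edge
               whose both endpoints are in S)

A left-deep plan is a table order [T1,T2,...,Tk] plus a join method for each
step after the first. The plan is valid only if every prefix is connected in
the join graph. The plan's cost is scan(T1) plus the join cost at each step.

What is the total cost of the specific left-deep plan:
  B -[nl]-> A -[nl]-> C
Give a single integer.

272400

step 1: scan B: cost=400, card=400
step 2: join A via nl
    card(P join A) = 400*80/(8) = 4000
    cost = 400 + 400*80 = 32400
step 3: join C via nl
    card(P join C) = 4000*60/(200) = 1200
    cost = 32400 + 4000*60 = 272400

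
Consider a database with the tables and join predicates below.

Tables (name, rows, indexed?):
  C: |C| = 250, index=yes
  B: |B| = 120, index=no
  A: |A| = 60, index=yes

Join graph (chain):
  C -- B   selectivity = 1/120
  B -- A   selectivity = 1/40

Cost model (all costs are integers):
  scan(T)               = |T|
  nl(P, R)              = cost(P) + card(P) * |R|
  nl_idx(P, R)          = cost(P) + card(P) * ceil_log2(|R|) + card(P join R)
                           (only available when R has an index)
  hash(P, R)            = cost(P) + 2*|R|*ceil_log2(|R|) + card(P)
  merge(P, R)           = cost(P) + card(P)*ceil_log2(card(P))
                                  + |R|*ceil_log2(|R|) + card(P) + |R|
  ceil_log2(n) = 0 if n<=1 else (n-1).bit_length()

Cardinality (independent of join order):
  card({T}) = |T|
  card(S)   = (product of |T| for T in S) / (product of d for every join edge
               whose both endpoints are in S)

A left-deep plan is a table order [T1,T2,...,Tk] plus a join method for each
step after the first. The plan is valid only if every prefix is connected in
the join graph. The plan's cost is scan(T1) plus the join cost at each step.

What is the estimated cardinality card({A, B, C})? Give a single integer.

375

Tables in S: A(60), B(120), C(250)
Edges inside S: C-B(d=120), B-A(d=40)
numerator = 60 * 120 * 250 = 1800000
denominator = 120 * 40 = 4800
card(S) = 1800000 / 4800 = 375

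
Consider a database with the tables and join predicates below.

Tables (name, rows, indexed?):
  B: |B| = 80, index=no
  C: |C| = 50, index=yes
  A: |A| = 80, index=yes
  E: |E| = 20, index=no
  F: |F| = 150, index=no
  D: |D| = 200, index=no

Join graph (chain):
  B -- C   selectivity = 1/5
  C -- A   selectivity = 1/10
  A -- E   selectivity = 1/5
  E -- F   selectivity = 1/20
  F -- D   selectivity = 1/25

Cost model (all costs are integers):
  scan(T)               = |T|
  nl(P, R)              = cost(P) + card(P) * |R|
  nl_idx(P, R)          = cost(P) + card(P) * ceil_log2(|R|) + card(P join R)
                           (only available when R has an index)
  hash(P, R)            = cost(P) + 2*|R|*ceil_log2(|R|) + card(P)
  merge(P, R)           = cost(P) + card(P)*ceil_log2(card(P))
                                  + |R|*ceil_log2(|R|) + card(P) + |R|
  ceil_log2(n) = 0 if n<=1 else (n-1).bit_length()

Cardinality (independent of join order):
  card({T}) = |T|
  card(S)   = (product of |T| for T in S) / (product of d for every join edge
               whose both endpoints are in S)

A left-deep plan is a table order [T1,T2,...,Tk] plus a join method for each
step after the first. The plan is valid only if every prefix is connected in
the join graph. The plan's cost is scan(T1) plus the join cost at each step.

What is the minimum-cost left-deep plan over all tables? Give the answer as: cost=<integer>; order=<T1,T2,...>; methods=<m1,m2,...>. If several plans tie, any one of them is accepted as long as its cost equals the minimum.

Selinger DP (subsets sized 1..n):
  {B}: scan cost=80, card=80
  {C}: scan cost=50, card=50
  {A}: scan cost=80, card=80
  {E}: scan cost=20, card=20
  {F}: scan cost=150, card=150
  {D}: scan cost=200, card=200
  {BC}: card=800; try (C,hash)→760, (B,merge)→1040, (C,merge)→1070, (B,hash)→1220, (C,nl_idx)→1360, (B,nl)→4050 …(+1); best=760 via (C,hash)
  {AC}: card=400; try (C,hash)→760, (A,nl_idx)→800, (C,nl_idx)→960, (A,merge)→1040, (C,merge)→1070, (A,hash)→1220 …(+2); best=760 via (C,hash)
  {AE}: card=320; try (E,hash)→360, (A,nl_idx)→480, (A,merge)→780, (E,merge)→840, (A,hash)→1160, (A,nl)→1620 …(+1); best=360 via (E,hash)
  {EF}: card=150; try (E,hash)→500, (F,merge)→1490, (E,merge)→1620, (F,hash)→2440, (F,nl)→3020, (E,nl)→3150; best=500 via (E,hash)
  {DF}: card=1200; try (F,hash)→2800, (D,merge)→3300, (F,merge)→3350, (D,hash)→3500, (D,nl)→30150, (F,nl)→30200; best=2800 via (F,hash)
  {ABC}: card=6400; try (B,hash)→2280, (A,hash)→2680, (B,merge)→5400, (A,merge)→10200, (A,nl_idx)→12760, (B,nl)→32760 …(+1); best=2280 via (B,hash)
  {ACE}: card=1600; try (C,hash)→1280, (E,hash)→1360, (C,nl_idx)→3880, (C,merge)→3910, (E,merge)→4880, (E,nl)→8760 …(+1); best=1280 via (C,hash)
  {AEF}: card=2400; try (A,hash)→1770, (A,merge)→2490, (F,hash)→3080, (A,nl_idx)→3950, (F,merge)→4910, (A,nl)→12500 …(+1); best=1770 via (A,hash)
  {DEF}: card=1200; try (D,merge)→3650, (D,hash)→3850, (E,hash)→4200, (E,merge)→17320, (E,nl)→26800, (D,nl)→30500; best=3650 via (D,merge)
  {ABCE}: card=25600; try (B,hash)→4000, (E,hash)→8880, (B,merge)→21120, (E,merge)→92000, (B,nl)→129280, (E,nl)→130280; best=4000 via (B,hash)
  {ACEF}: card=12000; try (C,hash)→4770, (F,hash)→5280, (F,merge)→21830, (C,nl_idx)→28170, (C,merge)→33320, (C,nl)→121770 …(+1); best=4770 via (C,hash)
  {ADEF}: card=19200; try (A,hash)→5970, (D,hash)→7370, (A,merge)→18690, (A,nl_idx)→31250, (D,merge)→34770, (A,nl)→99650 …(+1); best=5970 via (A,hash)
  {ABCEF}: card=192000; try (B,hash)→17890, (F,hash)→32000, (B,merge)→185410, (F,merge)→414950, (B,nl)→964770, (F,nl)→3844000; best=17890 via (B,hash)
  {ACDEF}: card=96000; try (D,hash)→19970, (C,hash)→25770, (D,merge)→186570, (C,nl_idx)→217170, (C,merge)→313520, (C,nl)→965970 …(+1); best=19970 via (D,hash)
  {ABCDEF}: card=1536000; try (B,hash)→117090, (D,hash)→213090, (B,merge)→1748610, (D,merge)→3667690, (B,nl)→7699970, (D,nl)→38417890; best=117090 via (B,hash)

cost=117090; order=F,E,A,C,D,B; methods=hash,hash,hash,hash,hash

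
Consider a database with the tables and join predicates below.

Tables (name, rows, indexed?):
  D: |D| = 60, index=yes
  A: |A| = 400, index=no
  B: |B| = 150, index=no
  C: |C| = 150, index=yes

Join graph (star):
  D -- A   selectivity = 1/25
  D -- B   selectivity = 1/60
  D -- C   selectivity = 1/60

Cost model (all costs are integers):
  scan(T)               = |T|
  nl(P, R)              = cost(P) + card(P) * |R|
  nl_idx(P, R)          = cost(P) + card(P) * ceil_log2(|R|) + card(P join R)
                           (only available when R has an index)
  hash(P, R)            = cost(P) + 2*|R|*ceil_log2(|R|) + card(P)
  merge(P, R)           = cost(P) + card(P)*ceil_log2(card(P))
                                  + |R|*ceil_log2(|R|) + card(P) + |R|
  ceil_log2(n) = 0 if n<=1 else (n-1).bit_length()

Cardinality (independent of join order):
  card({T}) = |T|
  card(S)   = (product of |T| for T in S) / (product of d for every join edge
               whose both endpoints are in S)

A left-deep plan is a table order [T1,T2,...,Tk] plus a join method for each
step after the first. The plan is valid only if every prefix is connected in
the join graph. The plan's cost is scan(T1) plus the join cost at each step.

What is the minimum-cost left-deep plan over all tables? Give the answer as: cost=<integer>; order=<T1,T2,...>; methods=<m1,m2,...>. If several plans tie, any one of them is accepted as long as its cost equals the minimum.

cost=9680; order=A,D,B,C; methods=hash,hash,hash

Selinger DP (subsets sized 1..n):
  {D}: scan cost=60, card=60
  {A}: scan cost=400, card=400
  {B}: scan cost=150, card=150
  {C}: scan cost=150, card=150
  {AD}: card=960; try (D,hash)→1520, (D,nl_idx)→3760, (A,merge)→4480, (D,merge)→4820, (A,hash)→7320, (A,nl)→24060 …(+1); best=1520 via (D,hash)
  {BD}: card=150; try (D,hash)→1020, (D,nl_idx)→1200, (B,merge)→1830, (D,merge)→1920, (B,hash)→2520, (B,nl)→9060 …(+1); best=1020 via (D,hash)
  {CD}: card=150; try (C,nl_idx)→690, (D,hash)→1020, (D,nl_idx)→1200, (C,merge)→1830, (D,merge)→1920, (C,hash)→2520 …(+2); best=690 via (C,nl_idx)
  {ABD}: card=2400; try (B,hash)→4880, (A,merge)→6370, (A,hash)→8370, (B,merge)→13430, (A,nl)→61020, (B,nl)→145520; best=4880 via (B,hash)
  {ACD}: card=2400; try (C,hash)→4880, (A,merge)→6040, (A,hash)→8040, (C,nl_idx)→11600, (C,merge)→13430, (A,nl)→60690 …(+1); best=4880 via (C,hash)
  {BCD}: card=375; try (C,nl_idx)→2595, (B,hash)→3240, (B,merge)→3390, (C,hash)→3570, (C,merge)→3720, (B,nl)→23190 …(+1); best=2595 via (C,nl_idx)
  {ABCD}: card=6000; try (C,hash)→9680, (B,hash)→9680, (A,hash)→10170, (A,merge)→10345, (C,nl_idx)→30080, (C,merge)→37430 …(+4); best=9680 via (C,hash)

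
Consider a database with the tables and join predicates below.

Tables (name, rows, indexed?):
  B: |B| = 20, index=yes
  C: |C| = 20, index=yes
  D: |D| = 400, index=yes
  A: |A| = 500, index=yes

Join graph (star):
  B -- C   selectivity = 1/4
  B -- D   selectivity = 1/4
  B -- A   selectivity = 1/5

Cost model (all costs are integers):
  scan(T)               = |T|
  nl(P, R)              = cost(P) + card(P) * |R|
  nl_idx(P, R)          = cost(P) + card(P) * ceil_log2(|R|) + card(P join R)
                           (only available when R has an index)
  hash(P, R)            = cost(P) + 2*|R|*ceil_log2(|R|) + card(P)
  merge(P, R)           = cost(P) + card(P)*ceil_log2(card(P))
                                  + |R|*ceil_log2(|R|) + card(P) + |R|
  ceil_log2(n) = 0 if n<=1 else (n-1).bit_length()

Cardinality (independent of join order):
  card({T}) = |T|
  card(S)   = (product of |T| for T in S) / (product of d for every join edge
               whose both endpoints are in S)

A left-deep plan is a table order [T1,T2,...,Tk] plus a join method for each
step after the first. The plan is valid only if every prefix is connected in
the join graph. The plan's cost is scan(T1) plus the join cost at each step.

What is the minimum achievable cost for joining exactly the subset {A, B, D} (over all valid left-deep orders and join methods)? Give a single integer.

Selinger DP over subsets of {A,B,D}:
  {B}: scan cost=20, card=20
  {D}: scan cost=400, card=400
  {A}: scan cost=500, card=500
  {BD}: card=2000; try (B,hash)→1000, (D,nl_idx)→2200, (D,merge)→4140, (B,nl_idx)→4400, (B,merge)→4520, (D,hash)→7240 …(+2); best=1000 via (B,hash)
  {AB}: card=2000; try (B,hash)→1200, (A,nl_idx)→2200, (B,nl_idx)→5000, (A,merge)→5140, (B,merge)→5620, (A,hash)→9040 …(+2); best=1200 via (B,hash)
  {ABD}: card=200000; try (D,hash)→10400, (A,hash)→12000, (D,merge)→29200, (A,merge)→30000, (A,nl_idx)→219000, (D,nl_idx)→219200 …(+2); best=10400 via (D,hash)

10400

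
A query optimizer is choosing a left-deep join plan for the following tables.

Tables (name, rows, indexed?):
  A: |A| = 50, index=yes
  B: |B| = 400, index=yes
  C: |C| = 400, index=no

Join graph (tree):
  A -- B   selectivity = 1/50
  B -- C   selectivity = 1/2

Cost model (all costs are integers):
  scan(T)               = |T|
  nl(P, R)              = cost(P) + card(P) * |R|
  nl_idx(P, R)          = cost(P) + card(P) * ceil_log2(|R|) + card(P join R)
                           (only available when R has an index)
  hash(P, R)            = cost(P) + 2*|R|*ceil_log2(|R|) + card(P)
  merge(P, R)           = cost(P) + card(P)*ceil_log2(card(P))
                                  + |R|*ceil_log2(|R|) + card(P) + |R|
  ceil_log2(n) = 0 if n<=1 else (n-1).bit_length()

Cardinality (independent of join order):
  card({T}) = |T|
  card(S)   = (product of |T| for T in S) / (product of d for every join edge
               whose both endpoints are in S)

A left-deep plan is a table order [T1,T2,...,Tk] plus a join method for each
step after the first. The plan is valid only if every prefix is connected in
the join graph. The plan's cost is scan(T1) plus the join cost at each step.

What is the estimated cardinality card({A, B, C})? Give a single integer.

80000

Tables in S: A(50), B(400), C(400)
Edges inside S: A-B(d=50), B-C(d=2)
numerator = 50 * 400 * 400 = 8000000
denominator = 50 * 2 = 100
card(S) = 8000000 / 100 = 80000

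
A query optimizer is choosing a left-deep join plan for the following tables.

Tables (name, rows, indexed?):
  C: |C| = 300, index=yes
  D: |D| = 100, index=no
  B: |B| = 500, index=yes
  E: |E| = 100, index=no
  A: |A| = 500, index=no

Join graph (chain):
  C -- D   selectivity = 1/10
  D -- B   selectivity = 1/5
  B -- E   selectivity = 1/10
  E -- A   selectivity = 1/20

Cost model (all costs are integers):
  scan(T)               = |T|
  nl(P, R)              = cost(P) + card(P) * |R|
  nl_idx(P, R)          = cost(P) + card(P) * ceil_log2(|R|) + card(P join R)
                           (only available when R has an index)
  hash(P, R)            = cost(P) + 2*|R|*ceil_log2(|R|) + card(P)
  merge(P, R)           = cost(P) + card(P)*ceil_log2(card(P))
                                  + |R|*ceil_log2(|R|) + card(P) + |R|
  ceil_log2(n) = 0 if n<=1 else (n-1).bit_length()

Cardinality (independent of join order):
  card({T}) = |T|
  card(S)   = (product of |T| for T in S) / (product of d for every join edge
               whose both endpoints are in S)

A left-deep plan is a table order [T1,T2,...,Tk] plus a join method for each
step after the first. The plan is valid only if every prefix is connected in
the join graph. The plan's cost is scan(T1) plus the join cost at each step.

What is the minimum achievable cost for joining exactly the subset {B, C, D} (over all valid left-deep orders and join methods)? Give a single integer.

Selinger DP over subsets of {B,C,D}:
  {C}: scan cost=300, card=300
  {D}: scan cost=100, card=100
  {B}: scan cost=500, card=500
  {CD}: card=3000; try (D,hash)→2000, (C,merge)→3900, (C,nl_idx)→4000, (D,merge)→4100, (C,hash)→5600, (C,nl)→30100 …(+1); best=2000 via (D,hash)
  {BD}: card=10000; try (D,hash)→2400, (B,merge)→5900, (D,merge)→6300, (B,hash)→9200, (B,nl_idx)→11000, (B,nl)→50100 …(+1); best=2400 via (D,hash)
  {BCD}: card=300000; try (B,hash)→14000, (C,hash)→17800, (B,merge)→46000, (C,merge)→155400, (B,nl_idx)→329000, (C,nl_idx)→392400 …(+2); best=14000 via (B,hash)

14000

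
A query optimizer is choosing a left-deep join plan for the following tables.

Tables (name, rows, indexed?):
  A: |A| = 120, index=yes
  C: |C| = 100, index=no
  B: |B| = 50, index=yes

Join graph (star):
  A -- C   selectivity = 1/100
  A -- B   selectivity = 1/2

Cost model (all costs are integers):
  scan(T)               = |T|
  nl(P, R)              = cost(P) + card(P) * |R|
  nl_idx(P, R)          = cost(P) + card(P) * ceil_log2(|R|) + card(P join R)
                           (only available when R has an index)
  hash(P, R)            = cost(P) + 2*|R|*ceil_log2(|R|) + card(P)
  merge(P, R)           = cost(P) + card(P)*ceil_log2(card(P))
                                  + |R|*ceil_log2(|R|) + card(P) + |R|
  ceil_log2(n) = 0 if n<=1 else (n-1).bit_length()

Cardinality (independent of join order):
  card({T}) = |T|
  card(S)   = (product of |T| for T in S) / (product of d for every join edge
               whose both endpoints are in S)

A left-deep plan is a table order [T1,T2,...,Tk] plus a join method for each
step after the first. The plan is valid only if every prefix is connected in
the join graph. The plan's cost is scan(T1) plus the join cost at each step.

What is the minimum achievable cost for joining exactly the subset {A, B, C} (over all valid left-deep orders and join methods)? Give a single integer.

Selinger DP over subsets of {A,B,C}:
  {A}: scan cost=120, card=120
  {C}: scan cost=100, card=100
  {B}: scan cost=50, card=50
  {AC}: card=120; try (A,nl_idx)→920, (C,hash)→1640, (A,merge)→1860, (C,merge)→1880, (A,hash)→1880, (A,nl)→12100 …(+1); best=920 via (A,nl_idx)
  {AB}: card=3000; try (B,hash)→840, (A,merge)→1360, (B,merge)→1430, (A,hash)→1780, (A,nl_idx)→3400, (B,nl_idx)→3840 …(+2); best=840 via (B,hash)
  {ABC}: card=3000; try (B,hash)→1640, (B,merge)→2230, (B,nl_idx)→4640, (C,hash)→5240, (B,nl)→6920, (C,merge)→40640 …(+1); best=1640 via (B,hash)

1640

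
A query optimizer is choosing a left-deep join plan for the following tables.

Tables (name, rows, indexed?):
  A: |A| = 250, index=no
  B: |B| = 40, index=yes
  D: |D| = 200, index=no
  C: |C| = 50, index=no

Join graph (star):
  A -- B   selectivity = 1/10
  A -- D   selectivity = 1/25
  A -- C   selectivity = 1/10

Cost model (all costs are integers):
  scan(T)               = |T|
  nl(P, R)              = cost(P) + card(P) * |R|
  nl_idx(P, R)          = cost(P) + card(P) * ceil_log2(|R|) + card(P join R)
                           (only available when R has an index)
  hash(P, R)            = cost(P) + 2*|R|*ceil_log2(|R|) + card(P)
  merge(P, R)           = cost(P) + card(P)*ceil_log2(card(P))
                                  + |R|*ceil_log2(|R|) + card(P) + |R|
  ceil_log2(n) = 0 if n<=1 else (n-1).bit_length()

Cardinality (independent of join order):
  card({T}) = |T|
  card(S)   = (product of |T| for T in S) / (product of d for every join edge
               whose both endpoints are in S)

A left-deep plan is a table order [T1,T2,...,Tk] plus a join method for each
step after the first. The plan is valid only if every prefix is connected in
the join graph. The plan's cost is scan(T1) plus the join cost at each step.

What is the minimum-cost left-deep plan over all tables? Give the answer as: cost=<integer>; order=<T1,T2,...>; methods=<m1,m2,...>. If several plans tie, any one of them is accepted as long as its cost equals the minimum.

cost=10780; order=A,B,C,D; methods=hash,hash,hash

Selinger DP (subsets sized 1..n):
  {A}: scan cost=250, card=250
  {B}: scan cost=40, card=40
  {D}: scan cost=200, card=200
  {C}: scan cost=50, card=50
  {AB}: card=1000; try (B,hash)→980, (A,merge)→2570, (B,nl_idx)→2750, (B,merge)→2780, (A,hash)→4080, (A,nl)→10040 …(+1); best=980 via (B,hash)
  {AD}: card=2000; try (D,hash)→3700, (A,merge)→4250, (D,merge)→4300, (A,hash)→4400, (A,nl)→50200, (D,nl)→50250; best=3700 via (D,hash)
  {AC}: card=1250; try (C,hash)→1100, (A,merge)→2650, (C,merge)→2850, (A,hash)→4100, (A,nl)→12550, (C,nl)→12750; best=1100 via (C,hash)
  {ABD}: card=8000; try (D,hash)→5180, (B,hash)→6180, (D,merge)→13780, (B,nl_idx)→23700, (B,merge)→27980, (B,nl)→83700 …(+1); best=5180 via (D,hash)
  {ABC}: card=5000; try (C,hash)→2580, (B,hash)→2830, (C,merge)→12330, (B,nl_idx)→13600, (B,merge)→16380, (C,nl)→50980 …(+1); best=2580 via (C,hash)
  {ACD}: card=10000; try (D,hash)→5550, (C,hash)→6300, (D,merge)→17900, (C,merge)→28050, (C,nl)→103700, (D,nl)→251100; best=5550 via (D,hash)
  {ABCD}: card=40000; try (D,hash)→10780, (C,hash)→13780, (B,hash)→16030, (D,merge)→74380, (B,nl_idx)→105550, (C,merge)→117530 …(+4); best=10780 via (D,hash)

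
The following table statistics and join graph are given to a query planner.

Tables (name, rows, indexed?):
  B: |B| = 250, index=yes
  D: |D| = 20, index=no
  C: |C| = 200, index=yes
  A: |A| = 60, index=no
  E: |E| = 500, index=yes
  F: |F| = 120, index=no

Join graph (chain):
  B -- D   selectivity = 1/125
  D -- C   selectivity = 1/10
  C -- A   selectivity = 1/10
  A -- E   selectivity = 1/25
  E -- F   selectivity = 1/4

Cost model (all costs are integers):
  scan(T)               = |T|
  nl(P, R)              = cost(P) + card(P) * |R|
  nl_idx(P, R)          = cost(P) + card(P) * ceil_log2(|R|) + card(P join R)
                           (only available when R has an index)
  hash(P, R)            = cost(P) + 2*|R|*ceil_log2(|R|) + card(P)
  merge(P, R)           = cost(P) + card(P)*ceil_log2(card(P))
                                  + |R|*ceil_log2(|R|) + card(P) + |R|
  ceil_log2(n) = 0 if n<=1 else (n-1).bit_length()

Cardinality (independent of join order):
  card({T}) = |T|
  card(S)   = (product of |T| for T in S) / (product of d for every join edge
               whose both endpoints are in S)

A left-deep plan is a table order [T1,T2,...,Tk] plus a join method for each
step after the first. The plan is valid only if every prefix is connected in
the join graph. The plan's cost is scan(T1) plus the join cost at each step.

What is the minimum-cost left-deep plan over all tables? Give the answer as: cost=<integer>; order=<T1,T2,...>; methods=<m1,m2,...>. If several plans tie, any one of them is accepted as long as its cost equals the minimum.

cost=114340; order=D,B,C,A,E,F; methods=nl_idx,nl_idx,hash,hash,hash

Selinger DP (subsets sized 1..n):
  {B}: scan cost=250, card=250
  {D}: scan cost=20, card=20
  {C}: scan cost=200, card=200
  {A}: scan cost=60, card=60
  {E}: scan cost=500, card=500
  {F}: scan cost=120, card=120
  {BD}: card=40; try (B,nl_idx)→220, (D,hash)→700, (B,merge)→2390, (D,merge)→2620, (B,hash)→4040, (B,nl)→5020 …(+1); best=220 via (B,nl_idx)
  {CD}: card=400; try (C,nl_idx)→580, (D,hash)→600, (C,merge)→1940, (D,merge)→2120, (C,hash)→3240, (C,nl)→4020 …(+1); best=580 via (C,nl_idx)
  {AC}: card=1200; try (A,hash)→1120, (C,nl_idx)→1740, (C,merge)→2280, (A,merge)→2420, (C,hash)→3320, (C,nl)→12060 …(+1); best=1120 via (A,hash)
  {AE}: card=1200; try (A,hash)→1720, (E,nl_idx)→1800, (E,merge)→5480, (A,merge)→5920, (E,hash)→9120, (E,nl)→30060 …(+1); best=1720 via (A,hash)
  {EF}: card=15000; try (F,hash)→2680, (E,merge)→6080, (F,merge)→6460, (E,hash)→9240, (E,nl_idx)→16200, (E,nl)→60120 …(+1); best=2680 via (F,hash)
  {BCD}: card=800; try (C,nl_idx)→1340, (C,merge)→2300, (C,hash)→3460, (B,nl_idx)→4580, (B,hash)→4980, (B,merge)→6830 …(+2); best=1340 via (C,nl_idx)
  {ACD}: card=2400; try (A,hash)→1700, (D,hash)→2520, (A,merge)→5000, (D,merge)→15640, (A,nl)→24580, (D,nl)→25120; best=1700 via (A,hash)
  {ACE}: card=24000; try (C,hash)→6120, (E,hash)→11320, (C,merge)→17920, (E,merge)→20520, (C,nl_idx)→35320, (E,nl_idx)→35920 …(+2); best=6120 via (C,hash)
  {AEF}: card=36000; try (F,hash)→4600, (F,merge)→17080, (A,hash)→18400, (F,nl)→145720, (A,merge)→228100, (A,nl)→902680; best=4600 via (F,hash)
  {ABCD}: card=4800; try (A,hash)→2860, (B,hash)→8100, (A,merge)→10560, (B,nl_idx)→25700, (B,merge)→35150, (A,nl)→49340 …(+1); best=2860 via (A,hash)
  {ACDE}: card=48000; try (E,hash)→13100, (D,hash)→30320, (E,merge)→37900, (E,nl_idx)→71300, (D,merge)→390240, (D,nl)→486120 …(+1); best=13100 via (E,hash)
  {ACEF}: card=720000; try (F,hash)→31800, (C,hash)→43800, (F,merge)→391080, (C,merge)→618400, (C,nl_idx)→1012600, (F,nl)→2886120 …(+1); best=31800 via (F,hash)
  {ABCDE}: card=96000; try (E,hash)→16660, (B,hash)→65100, (E,merge)→75060, (E,nl_idx)→142060, (B,nl_idx)→493100, (B,merge)→831350 …(+2); best=16660 via (E,hash)
  {ACDEF}: card=1440000; try (F,hash)→62780, (D,hash)→752000, (F,merge)→830060, (F,nl)→5773100, (D,nl)→14431800, (D,merge)→15151920; best=62780 via (F,hash)
  {ABCDEF}: card=2880000; try (F,hash)→114340, (B,hash)→1506780, (F,merge)→1745620, (F,nl)→11536660, (B,nl_idx)→14462780, (B,merge)→31745030 …(+1); best=114340 via (F,hash)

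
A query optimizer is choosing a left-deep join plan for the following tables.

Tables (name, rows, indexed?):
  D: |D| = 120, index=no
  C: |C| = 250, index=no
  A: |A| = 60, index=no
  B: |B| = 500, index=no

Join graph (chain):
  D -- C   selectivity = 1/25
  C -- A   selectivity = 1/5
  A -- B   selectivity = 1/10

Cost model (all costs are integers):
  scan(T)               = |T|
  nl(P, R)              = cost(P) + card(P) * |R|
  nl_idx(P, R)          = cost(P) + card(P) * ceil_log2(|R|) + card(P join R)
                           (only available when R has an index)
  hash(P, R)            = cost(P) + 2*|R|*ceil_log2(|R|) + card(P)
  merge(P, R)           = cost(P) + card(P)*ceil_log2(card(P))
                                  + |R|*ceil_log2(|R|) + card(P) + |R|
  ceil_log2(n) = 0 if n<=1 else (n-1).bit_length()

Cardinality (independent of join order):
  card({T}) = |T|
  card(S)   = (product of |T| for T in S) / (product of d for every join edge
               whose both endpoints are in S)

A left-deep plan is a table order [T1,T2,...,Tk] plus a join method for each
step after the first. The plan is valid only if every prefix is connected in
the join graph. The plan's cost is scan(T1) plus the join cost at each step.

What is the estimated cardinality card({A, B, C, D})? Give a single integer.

Tables in S: A(60), B(500), C(250), D(120)
Edges inside S: D-C(d=25), C-A(d=5), A-B(d=10)
numerator = 60 * 500 * 250 * 120 = 900000000
denominator = 25 * 5 * 10 = 1250
card(S) = 900000000 / 1250 = 720000

720000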